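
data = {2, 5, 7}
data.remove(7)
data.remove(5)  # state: {2}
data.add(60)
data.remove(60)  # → {2}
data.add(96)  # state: {2, 96}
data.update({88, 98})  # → {2, 88, 96, 98}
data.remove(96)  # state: {2, 88, 98}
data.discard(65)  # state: {2, 88, 98}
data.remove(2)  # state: {88, 98}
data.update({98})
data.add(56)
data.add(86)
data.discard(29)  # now {56, 86, 88, 98}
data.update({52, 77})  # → {52, 56, 77, 86, 88, 98}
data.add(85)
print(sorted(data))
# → [52, 56, 77, 85, 86, 88, 98]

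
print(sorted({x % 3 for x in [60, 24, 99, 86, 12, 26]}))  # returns [0, 2]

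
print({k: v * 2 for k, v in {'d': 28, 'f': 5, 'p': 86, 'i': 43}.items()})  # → {'d': 56, 'f': 10, 'p': 172, 'i': 86}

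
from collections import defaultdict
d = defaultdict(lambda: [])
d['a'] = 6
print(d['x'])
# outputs []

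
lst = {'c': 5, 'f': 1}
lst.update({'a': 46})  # {'c': 5, 'f': 1, 'a': 46}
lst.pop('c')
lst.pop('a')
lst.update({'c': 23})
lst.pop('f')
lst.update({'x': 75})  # {'c': 23, 'x': 75}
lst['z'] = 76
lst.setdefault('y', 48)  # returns 48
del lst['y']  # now {'c': 23, 'x': 75, 'z': 76}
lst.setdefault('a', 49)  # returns 49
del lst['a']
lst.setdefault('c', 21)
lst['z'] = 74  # {'c': 23, 'x': 75, 'z': 74}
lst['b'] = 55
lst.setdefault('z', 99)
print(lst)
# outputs {'c': 23, 'x': 75, 'z': 74, 'b': 55}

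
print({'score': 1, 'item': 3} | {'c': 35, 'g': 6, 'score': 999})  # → {'score': 999, 'item': 3, 'c': 35, 'g': 6}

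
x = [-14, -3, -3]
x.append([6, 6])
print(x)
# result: [-14, -3, -3, [6, 6]]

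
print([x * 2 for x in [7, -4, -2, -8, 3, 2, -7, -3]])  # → [14, -8, -4, -16, 6, 4, -14, -6]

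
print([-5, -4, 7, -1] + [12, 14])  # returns [-5, -4, 7, -1, 12, 14]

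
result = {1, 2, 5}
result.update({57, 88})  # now {1, 2, 5, 57, 88}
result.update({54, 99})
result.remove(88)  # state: {1, 2, 5, 54, 57, 99}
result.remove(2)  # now {1, 5, 54, 57, 99}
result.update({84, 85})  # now {1, 5, 54, 57, 84, 85, 99}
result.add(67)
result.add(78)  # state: {1, 5, 54, 57, 67, 78, 84, 85, 99}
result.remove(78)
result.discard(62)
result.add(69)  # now {1, 5, 54, 57, 67, 69, 84, 85, 99}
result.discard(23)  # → {1, 5, 54, 57, 67, 69, 84, 85, 99}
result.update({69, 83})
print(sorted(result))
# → [1, 5, 54, 57, 67, 69, 83, 84, 85, 99]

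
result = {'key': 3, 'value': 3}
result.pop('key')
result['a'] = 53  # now {'value': 3, 'a': 53}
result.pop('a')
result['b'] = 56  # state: {'value': 3, 'b': 56}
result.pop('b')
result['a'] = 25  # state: {'value': 3, 'a': 25}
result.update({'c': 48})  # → {'value': 3, 'a': 25, 'c': 48}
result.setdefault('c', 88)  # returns 48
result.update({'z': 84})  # {'value': 3, 'a': 25, 'c': 48, 'z': 84}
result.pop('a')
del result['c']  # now {'value': 3, 'z': 84}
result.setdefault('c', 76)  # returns 76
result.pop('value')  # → 3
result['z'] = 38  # {'z': 38, 'c': 76}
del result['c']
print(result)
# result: {'z': 38}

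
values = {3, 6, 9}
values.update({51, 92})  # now {3, 6, 9, 51, 92}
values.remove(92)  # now {3, 6, 9, 51}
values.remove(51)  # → {3, 6, 9}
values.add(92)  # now {3, 6, 9, 92}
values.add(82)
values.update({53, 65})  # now {3, 6, 9, 53, 65, 82, 92}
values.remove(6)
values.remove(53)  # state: {3, 9, 65, 82, 92}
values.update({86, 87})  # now {3, 9, 65, 82, 86, 87, 92}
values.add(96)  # {3, 9, 65, 82, 86, 87, 92, 96}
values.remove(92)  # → {3, 9, 65, 82, 86, 87, 96}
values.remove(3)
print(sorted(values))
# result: [9, 65, 82, 86, 87, 96]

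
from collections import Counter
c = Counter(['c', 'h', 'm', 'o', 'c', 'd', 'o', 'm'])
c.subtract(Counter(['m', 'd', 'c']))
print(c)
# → Counter({'o': 2, 'c': 1, 'h': 1, 'm': 1, 'd': 0})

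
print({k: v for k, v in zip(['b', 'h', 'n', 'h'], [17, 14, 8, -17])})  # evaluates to {'b': 17, 'h': -17, 'n': 8}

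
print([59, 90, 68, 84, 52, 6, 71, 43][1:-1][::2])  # [90, 84, 6]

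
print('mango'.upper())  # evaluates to MANGO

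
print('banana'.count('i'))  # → 0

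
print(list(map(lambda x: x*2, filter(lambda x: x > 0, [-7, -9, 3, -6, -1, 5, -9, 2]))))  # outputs [6, 10, 4]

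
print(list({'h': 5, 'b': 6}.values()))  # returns [5, 6]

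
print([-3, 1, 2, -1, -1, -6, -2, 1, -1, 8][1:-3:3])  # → [1, -1]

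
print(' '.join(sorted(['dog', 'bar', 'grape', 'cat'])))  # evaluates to bar cat dog grape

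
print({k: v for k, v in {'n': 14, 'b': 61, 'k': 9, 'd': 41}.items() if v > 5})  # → {'n': 14, 'b': 61, 'k': 9, 'd': 41}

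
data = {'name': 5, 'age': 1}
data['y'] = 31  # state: {'name': 5, 'age': 1, 'y': 31}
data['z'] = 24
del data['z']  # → {'name': 5, 'age': 1, 'y': 31}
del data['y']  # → {'name': 5, 'age': 1}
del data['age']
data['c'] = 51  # {'name': 5, 'c': 51}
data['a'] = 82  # {'name': 5, 'c': 51, 'a': 82}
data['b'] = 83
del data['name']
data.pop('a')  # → 82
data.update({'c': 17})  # {'c': 17, 'b': 83}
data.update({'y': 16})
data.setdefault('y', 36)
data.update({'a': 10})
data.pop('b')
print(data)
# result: {'c': 17, 'y': 16, 'a': 10}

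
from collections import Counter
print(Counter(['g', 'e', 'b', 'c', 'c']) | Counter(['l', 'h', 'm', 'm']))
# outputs Counter({'c': 2, 'm': 2, 'g': 1, 'e': 1, 'b': 1, 'l': 1, 'h': 1})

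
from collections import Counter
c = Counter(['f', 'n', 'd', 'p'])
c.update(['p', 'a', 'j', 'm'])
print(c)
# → Counter({'p': 2, 'f': 1, 'n': 1, 'd': 1, 'a': 1, 'j': 1, 'm': 1})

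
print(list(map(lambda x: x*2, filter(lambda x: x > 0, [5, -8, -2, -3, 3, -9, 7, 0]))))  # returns [10, 6, 14]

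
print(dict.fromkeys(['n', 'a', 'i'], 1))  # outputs {'n': 1, 'a': 1, 'i': 1}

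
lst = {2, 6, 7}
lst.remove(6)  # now {2, 7}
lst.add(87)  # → {2, 7, 87}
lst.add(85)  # {2, 7, 85, 87}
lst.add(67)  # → {2, 7, 67, 85, 87}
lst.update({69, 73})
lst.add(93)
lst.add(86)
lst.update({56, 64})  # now {2, 7, 56, 64, 67, 69, 73, 85, 86, 87, 93}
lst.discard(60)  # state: {2, 7, 56, 64, 67, 69, 73, 85, 86, 87, 93}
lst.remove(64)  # {2, 7, 56, 67, 69, 73, 85, 86, 87, 93}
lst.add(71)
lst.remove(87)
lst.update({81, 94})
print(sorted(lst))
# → [2, 7, 56, 67, 69, 71, 73, 81, 85, 86, 93, 94]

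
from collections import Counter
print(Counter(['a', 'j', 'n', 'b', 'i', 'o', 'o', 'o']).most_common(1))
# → [('o', 3)]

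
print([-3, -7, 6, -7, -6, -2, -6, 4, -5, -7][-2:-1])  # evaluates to [-5]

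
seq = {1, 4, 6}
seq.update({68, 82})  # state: {1, 4, 6, 68, 82}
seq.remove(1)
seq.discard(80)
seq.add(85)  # {4, 6, 68, 82, 85}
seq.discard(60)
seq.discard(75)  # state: {4, 6, 68, 82, 85}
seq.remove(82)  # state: {4, 6, 68, 85}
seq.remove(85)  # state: {4, 6, 68}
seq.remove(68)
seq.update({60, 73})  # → {4, 6, 60, 73}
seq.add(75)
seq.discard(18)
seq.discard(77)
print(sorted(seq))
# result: [4, 6, 60, 73, 75]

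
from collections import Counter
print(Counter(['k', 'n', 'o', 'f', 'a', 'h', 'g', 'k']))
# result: Counter({'k': 2, 'n': 1, 'o': 1, 'f': 1, 'a': 1, 'h': 1, 'g': 1})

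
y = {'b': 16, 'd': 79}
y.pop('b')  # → 16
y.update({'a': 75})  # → {'d': 79, 'a': 75}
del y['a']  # {'d': 79}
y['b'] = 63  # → {'d': 79, 'b': 63}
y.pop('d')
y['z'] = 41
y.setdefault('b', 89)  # 63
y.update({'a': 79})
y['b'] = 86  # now {'b': 86, 'z': 41, 'a': 79}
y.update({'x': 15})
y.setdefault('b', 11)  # 86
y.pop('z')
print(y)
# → {'b': 86, 'a': 79, 'x': 15}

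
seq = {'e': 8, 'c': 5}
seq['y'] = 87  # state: {'e': 8, 'c': 5, 'y': 87}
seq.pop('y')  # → 87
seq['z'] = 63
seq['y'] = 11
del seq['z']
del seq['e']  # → {'c': 5, 'y': 11}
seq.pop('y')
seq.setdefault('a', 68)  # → 68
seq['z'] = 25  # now {'c': 5, 'a': 68, 'z': 25}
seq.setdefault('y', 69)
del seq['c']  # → {'a': 68, 'z': 25, 'y': 69}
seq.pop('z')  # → 25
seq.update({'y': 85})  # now {'a': 68, 'y': 85}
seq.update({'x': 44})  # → {'a': 68, 'y': 85, 'x': 44}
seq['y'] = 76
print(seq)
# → {'a': 68, 'y': 76, 'x': 44}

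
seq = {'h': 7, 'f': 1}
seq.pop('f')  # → 1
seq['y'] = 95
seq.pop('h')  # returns 7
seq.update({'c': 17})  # {'y': 95, 'c': 17}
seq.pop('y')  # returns 95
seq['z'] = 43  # {'c': 17, 'z': 43}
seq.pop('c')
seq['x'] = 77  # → {'z': 43, 'x': 77}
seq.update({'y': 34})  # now {'z': 43, 'x': 77, 'y': 34}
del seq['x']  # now {'z': 43, 'y': 34}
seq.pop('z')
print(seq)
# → {'y': 34}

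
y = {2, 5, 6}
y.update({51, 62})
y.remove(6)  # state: {2, 5, 51, 62}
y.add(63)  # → {2, 5, 51, 62, 63}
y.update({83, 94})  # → {2, 5, 51, 62, 63, 83, 94}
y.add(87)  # {2, 5, 51, 62, 63, 83, 87, 94}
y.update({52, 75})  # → {2, 5, 51, 52, 62, 63, 75, 83, 87, 94}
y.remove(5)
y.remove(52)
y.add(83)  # {2, 51, 62, 63, 75, 83, 87, 94}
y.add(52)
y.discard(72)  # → {2, 51, 52, 62, 63, 75, 83, 87, 94}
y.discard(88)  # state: {2, 51, 52, 62, 63, 75, 83, 87, 94}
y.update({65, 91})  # {2, 51, 52, 62, 63, 65, 75, 83, 87, 91, 94}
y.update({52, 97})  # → {2, 51, 52, 62, 63, 65, 75, 83, 87, 91, 94, 97}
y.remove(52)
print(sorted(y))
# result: [2, 51, 62, 63, 65, 75, 83, 87, 91, 94, 97]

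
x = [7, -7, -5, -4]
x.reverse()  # [-4, -5, -7, 7]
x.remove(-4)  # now [-5, -7, 7]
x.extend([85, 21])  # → [-5, -7, 7, 85, 21]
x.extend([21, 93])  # [-5, -7, 7, 85, 21, 21, 93]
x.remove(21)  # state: [-5, -7, 7, 85, 21, 93]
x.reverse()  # [93, 21, 85, 7, -7, -5]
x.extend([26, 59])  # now [93, 21, 85, 7, -7, -5, 26, 59]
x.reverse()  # [59, 26, -5, -7, 7, 85, 21, 93]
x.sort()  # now [-7, -5, 7, 21, 26, 59, 85, 93]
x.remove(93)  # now [-7, -5, 7, 21, 26, 59, 85]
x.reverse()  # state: [85, 59, 26, 21, 7, -5, -7]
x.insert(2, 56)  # [85, 59, 56, 26, 21, 7, -5, -7]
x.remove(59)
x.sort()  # [-7, -5, 7, 21, 26, 56, 85]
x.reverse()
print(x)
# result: [85, 56, 26, 21, 7, -5, -7]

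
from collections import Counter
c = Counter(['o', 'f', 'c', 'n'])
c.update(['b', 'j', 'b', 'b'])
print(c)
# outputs Counter({'b': 3, 'o': 1, 'f': 1, 'c': 1, 'n': 1, 'j': 1})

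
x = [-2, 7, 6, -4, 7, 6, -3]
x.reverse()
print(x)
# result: [-3, 6, 7, -4, 6, 7, -2]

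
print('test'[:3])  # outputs tes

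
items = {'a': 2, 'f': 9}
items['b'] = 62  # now {'a': 2, 'f': 9, 'b': 62}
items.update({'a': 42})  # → {'a': 42, 'f': 9, 'b': 62}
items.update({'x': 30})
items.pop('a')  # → 42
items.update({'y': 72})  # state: {'f': 9, 'b': 62, 'x': 30, 'y': 72}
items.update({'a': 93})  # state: {'f': 9, 'b': 62, 'x': 30, 'y': 72, 'a': 93}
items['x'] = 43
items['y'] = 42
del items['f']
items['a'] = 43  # {'b': 62, 'x': 43, 'y': 42, 'a': 43}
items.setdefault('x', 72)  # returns 43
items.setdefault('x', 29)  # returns 43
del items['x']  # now {'b': 62, 'y': 42, 'a': 43}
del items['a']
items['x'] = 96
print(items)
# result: {'b': 62, 'y': 42, 'x': 96}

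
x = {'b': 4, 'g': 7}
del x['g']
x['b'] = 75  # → {'b': 75}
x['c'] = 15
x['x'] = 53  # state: {'b': 75, 'c': 15, 'x': 53}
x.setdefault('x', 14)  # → 53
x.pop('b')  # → 75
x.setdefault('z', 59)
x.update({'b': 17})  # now {'c': 15, 'x': 53, 'z': 59, 'b': 17}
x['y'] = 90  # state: {'c': 15, 'x': 53, 'z': 59, 'b': 17, 'y': 90}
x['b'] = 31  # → {'c': 15, 'x': 53, 'z': 59, 'b': 31, 'y': 90}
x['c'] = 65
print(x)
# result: {'c': 65, 'x': 53, 'z': 59, 'b': 31, 'y': 90}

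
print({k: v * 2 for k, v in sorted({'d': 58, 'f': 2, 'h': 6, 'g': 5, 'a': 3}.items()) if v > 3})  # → {'d': 116, 'g': 10, 'h': 12}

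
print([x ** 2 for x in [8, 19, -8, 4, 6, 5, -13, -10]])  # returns [64, 361, 64, 16, 36, 25, 169, 100]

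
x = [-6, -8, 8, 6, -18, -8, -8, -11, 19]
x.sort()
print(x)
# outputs [-18, -11, -8, -8, -8, -6, 6, 8, 19]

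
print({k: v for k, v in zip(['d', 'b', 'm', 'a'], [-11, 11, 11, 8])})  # {'d': -11, 'b': 11, 'm': 11, 'a': 8}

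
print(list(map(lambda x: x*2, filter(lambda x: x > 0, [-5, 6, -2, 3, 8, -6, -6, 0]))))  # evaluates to [12, 6, 16]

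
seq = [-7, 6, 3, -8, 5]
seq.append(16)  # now [-7, 6, 3, -8, 5, 16]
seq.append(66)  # [-7, 6, 3, -8, 5, 16, 66]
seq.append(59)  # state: [-7, 6, 3, -8, 5, 16, 66, 59]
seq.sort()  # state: [-8, -7, 3, 5, 6, 16, 59, 66]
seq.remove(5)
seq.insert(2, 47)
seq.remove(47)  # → [-8, -7, 3, 6, 16, 59, 66]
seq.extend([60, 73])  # [-8, -7, 3, 6, 16, 59, 66, 60, 73]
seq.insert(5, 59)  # [-8, -7, 3, 6, 16, 59, 59, 66, 60, 73]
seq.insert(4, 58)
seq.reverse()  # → [73, 60, 66, 59, 59, 16, 58, 6, 3, -7, -8]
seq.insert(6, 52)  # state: [73, 60, 66, 59, 59, 16, 52, 58, 6, 3, -7, -8]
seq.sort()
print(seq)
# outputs [-8, -7, 3, 6, 16, 52, 58, 59, 59, 60, 66, 73]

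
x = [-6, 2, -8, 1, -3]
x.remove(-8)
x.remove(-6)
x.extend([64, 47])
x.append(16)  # [2, 1, -3, 64, 47, 16]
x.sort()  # [-3, 1, 2, 16, 47, 64]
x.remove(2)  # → [-3, 1, 16, 47, 64]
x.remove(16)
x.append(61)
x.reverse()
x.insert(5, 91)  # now [61, 64, 47, 1, -3, 91]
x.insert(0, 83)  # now [83, 61, 64, 47, 1, -3, 91]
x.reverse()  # [91, -3, 1, 47, 64, 61, 83]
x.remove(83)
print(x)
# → [91, -3, 1, 47, 64, 61]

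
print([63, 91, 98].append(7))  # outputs None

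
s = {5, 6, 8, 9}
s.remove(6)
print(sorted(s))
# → [5, 8, 9]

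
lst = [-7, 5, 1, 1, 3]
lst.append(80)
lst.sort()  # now [-7, 1, 1, 3, 5, 80]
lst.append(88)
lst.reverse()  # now [88, 80, 5, 3, 1, 1, -7]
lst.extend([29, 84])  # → [88, 80, 5, 3, 1, 1, -7, 29, 84]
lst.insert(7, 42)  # [88, 80, 5, 3, 1, 1, -7, 42, 29, 84]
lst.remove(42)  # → [88, 80, 5, 3, 1, 1, -7, 29, 84]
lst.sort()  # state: [-7, 1, 1, 3, 5, 29, 80, 84, 88]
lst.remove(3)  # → [-7, 1, 1, 5, 29, 80, 84, 88]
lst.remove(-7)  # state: [1, 1, 5, 29, 80, 84, 88]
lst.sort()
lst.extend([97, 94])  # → [1, 1, 5, 29, 80, 84, 88, 97, 94]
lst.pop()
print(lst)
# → [1, 1, 5, 29, 80, 84, 88, 97]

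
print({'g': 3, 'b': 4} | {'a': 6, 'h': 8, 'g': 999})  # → {'g': 999, 'b': 4, 'a': 6, 'h': 8}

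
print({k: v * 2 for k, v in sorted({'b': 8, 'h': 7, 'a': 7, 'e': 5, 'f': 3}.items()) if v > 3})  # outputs {'a': 14, 'b': 16, 'e': 10, 'h': 14}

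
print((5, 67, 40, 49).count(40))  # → 1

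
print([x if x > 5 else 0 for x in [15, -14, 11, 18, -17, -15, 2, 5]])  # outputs [15, 0, 11, 18, 0, 0, 0, 0]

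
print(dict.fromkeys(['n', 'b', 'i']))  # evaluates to {'n': None, 'b': None, 'i': None}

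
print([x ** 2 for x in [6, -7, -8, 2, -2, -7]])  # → [36, 49, 64, 4, 4, 49]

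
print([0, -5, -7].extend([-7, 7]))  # None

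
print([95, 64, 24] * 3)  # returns [95, 64, 24, 95, 64, 24, 95, 64, 24]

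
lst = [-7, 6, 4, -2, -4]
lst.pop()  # -4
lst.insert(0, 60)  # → [60, -7, 6, 4, -2]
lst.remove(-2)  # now [60, -7, 6, 4]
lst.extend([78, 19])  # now [60, -7, 6, 4, 78, 19]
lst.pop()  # 19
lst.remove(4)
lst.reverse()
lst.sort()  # [-7, 6, 60, 78]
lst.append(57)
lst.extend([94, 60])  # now [-7, 6, 60, 78, 57, 94, 60]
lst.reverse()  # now [60, 94, 57, 78, 60, 6, -7]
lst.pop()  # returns -7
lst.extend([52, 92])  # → [60, 94, 57, 78, 60, 6, 52, 92]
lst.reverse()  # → [92, 52, 6, 60, 78, 57, 94, 60]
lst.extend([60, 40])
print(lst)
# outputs [92, 52, 6, 60, 78, 57, 94, 60, 60, 40]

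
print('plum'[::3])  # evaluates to pm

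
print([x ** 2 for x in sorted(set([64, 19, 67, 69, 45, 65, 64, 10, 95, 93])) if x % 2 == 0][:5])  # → [100, 4096]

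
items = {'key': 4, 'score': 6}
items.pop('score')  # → 6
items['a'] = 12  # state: {'key': 4, 'a': 12}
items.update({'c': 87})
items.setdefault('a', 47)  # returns 12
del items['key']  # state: {'a': 12, 'c': 87}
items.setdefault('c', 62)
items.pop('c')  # 87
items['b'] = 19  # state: {'a': 12, 'b': 19}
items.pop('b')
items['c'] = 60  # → {'a': 12, 'c': 60}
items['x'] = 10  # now {'a': 12, 'c': 60, 'x': 10}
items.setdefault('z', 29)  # 29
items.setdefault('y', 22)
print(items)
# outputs {'a': 12, 'c': 60, 'x': 10, 'z': 29, 'y': 22}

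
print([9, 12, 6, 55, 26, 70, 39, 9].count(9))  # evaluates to 2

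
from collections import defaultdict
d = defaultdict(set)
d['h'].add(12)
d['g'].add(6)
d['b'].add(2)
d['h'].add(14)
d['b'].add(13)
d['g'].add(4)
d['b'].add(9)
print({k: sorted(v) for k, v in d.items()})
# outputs {'h': [12, 14], 'g': [4, 6], 'b': [2, 9, 13]}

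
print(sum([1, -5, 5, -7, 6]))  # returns 0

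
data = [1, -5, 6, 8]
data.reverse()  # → [8, 6, -5, 1]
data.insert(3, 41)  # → [8, 6, -5, 41, 1]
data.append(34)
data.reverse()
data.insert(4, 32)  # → [34, 1, 41, -5, 32, 6, 8]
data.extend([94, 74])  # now [34, 1, 41, -5, 32, 6, 8, 94, 74]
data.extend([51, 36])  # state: [34, 1, 41, -5, 32, 6, 8, 94, 74, 51, 36]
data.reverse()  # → [36, 51, 74, 94, 8, 6, 32, -5, 41, 1, 34]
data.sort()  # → [-5, 1, 6, 8, 32, 34, 36, 41, 51, 74, 94]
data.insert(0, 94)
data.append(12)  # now [94, -5, 1, 6, 8, 32, 34, 36, 41, 51, 74, 94, 12]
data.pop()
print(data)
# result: [94, -5, 1, 6, 8, 32, 34, 36, 41, 51, 74, 94]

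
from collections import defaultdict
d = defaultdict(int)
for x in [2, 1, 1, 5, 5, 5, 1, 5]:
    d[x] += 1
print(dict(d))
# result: {2: 1, 1: 3, 5: 4}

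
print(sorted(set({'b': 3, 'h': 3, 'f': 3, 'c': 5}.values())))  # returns [3, 5]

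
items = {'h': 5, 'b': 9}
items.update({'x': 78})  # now {'h': 5, 'b': 9, 'x': 78}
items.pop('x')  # 78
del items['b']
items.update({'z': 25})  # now {'h': 5, 'z': 25}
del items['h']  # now {'z': 25}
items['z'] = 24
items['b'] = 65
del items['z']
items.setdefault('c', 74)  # 74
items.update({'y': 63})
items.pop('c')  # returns 74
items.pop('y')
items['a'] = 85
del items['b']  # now {'a': 85}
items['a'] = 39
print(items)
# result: {'a': 39}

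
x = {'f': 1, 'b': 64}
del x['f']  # {'b': 64}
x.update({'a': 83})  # {'b': 64, 'a': 83}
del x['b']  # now {'a': 83}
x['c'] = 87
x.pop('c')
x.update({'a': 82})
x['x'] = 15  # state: {'a': 82, 'x': 15}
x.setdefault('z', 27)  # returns 27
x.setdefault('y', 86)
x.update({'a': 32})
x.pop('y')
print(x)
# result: {'a': 32, 'x': 15, 'z': 27}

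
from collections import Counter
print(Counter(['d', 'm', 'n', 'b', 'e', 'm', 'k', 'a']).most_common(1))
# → [('m', 2)]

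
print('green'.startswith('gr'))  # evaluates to True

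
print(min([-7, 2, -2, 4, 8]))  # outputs -7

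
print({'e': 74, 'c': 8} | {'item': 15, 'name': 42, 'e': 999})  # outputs {'e': 999, 'c': 8, 'item': 15, 'name': 42}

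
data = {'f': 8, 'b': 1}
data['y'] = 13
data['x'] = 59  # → {'f': 8, 'b': 1, 'y': 13, 'x': 59}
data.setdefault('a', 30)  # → 30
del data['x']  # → {'f': 8, 'b': 1, 'y': 13, 'a': 30}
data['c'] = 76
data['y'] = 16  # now {'f': 8, 'b': 1, 'y': 16, 'a': 30, 'c': 76}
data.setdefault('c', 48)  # 76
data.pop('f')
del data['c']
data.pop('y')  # 16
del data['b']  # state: {'a': 30}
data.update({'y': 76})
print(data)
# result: {'a': 30, 'y': 76}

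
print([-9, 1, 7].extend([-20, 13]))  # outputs None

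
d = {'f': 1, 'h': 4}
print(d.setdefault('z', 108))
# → 108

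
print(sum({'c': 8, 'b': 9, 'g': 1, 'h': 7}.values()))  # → 25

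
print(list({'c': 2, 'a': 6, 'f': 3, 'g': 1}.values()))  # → [2, 6, 3, 1]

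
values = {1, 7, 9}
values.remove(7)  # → {1, 9}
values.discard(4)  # {1, 9}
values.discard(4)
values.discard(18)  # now {1, 9}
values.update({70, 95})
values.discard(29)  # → {1, 9, 70, 95}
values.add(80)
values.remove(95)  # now {1, 9, 70, 80}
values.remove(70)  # {1, 9, 80}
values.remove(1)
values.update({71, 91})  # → {9, 71, 80, 91}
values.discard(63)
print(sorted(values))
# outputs [9, 71, 80, 91]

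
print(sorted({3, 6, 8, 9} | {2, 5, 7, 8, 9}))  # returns [2, 3, 5, 6, 7, 8, 9]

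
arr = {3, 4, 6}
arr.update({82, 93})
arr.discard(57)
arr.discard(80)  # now {3, 4, 6, 82, 93}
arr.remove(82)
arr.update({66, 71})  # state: {3, 4, 6, 66, 71, 93}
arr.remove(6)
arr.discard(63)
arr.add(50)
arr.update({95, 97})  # {3, 4, 50, 66, 71, 93, 95, 97}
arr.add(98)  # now {3, 4, 50, 66, 71, 93, 95, 97, 98}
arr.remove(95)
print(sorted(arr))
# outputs [3, 4, 50, 66, 71, 93, 97, 98]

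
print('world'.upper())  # WORLD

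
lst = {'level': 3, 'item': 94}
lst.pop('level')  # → 3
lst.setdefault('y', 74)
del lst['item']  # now {'y': 74}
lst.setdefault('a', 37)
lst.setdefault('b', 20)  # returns 20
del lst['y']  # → {'a': 37, 'b': 20}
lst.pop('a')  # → 37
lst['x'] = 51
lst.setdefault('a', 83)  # 83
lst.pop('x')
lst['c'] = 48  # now {'b': 20, 'a': 83, 'c': 48}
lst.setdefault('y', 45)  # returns 45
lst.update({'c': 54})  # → {'b': 20, 'a': 83, 'c': 54, 'y': 45}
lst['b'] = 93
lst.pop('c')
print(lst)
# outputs {'b': 93, 'a': 83, 'y': 45}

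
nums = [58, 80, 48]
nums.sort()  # [48, 58, 80]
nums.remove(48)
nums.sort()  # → [58, 80]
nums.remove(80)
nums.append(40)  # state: [58, 40]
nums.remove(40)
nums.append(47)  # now [58, 47]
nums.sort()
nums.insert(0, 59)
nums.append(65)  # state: [59, 47, 58, 65]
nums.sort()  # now [47, 58, 59, 65]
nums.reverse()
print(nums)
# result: [65, 59, 58, 47]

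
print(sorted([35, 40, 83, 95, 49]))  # [35, 40, 49, 83, 95]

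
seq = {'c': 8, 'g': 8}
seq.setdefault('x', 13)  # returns 13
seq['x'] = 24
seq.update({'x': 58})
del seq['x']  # {'c': 8, 'g': 8}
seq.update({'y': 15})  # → {'c': 8, 'g': 8, 'y': 15}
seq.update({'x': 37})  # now {'c': 8, 'g': 8, 'y': 15, 'x': 37}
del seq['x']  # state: {'c': 8, 'g': 8, 'y': 15}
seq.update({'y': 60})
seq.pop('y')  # 60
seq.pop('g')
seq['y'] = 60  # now {'c': 8, 'y': 60}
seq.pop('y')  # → 60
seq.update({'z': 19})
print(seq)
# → {'c': 8, 'z': 19}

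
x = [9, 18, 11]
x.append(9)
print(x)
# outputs [9, 18, 11, 9]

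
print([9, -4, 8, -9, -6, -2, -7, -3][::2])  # [9, 8, -6, -7]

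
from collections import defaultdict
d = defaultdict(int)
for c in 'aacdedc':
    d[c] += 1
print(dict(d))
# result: {'a': 2, 'c': 2, 'd': 2, 'e': 1}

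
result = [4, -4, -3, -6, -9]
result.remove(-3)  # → [4, -4, -6, -9]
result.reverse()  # [-9, -6, -4, 4]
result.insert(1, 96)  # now [-9, 96, -6, -4, 4]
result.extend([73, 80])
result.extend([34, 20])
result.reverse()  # [20, 34, 80, 73, 4, -4, -6, 96, -9]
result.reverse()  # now [-9, 96, -6, -4, 4, 73, 80, 34, 20]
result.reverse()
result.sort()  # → [-9, -6, -4, 4, 20, 34, 73, 80, 96]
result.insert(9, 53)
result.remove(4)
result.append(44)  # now [-9, -6, -4, 20, 34, 73, 80, 96, 53, 44]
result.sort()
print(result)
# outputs [-9, -6, -4, 20, 34, 44, 53, 73, 80, 96]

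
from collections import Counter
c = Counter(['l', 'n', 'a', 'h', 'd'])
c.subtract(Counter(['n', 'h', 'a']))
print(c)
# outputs Counter({'l': 1, 'd': 1, 'n': 0, 'a': 0, 'h': 0})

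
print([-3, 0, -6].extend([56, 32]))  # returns None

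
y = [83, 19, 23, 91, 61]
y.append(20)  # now [83, 19, 23, 91, 61, 20]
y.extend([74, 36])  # [83, 19, 23, 91, 61, 20, 74, 36]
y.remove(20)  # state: [83, 19, 23, 91, 61, 74, 36]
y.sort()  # [19, 23, 36, 61, 74, 83, 91]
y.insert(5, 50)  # [19, 23, 36, 61, 74, 50, 83, 91]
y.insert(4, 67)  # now [19, 23, 36, 61, 67, 74, 50, 83, 91]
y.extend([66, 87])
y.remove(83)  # [19, 23, 36, 61, 67, 74, 50, 91, 66, 87]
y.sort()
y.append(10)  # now [19, 23, 36, 50, 61, 66, 67, 74, 87, 91, 10]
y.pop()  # 10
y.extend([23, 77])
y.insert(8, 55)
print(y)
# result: [19, 23, 36, 50, 61, 66, 67, 74, 55, 87, 91, 23, 77]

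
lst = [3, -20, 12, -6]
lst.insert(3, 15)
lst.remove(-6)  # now [3, -20, 12, 15]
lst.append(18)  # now [3, -20, 12, 15, 18]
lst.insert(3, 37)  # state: [3, -20, 12, 37, 15, 18]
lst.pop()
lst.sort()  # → [-20, 3, 12, 15, 37]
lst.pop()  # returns 37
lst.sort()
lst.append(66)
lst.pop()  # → 66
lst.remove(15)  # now [-20, 3, 12]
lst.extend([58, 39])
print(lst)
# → [-20, 3, 12, 58, 39]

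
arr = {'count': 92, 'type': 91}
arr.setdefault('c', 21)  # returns 21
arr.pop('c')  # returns 21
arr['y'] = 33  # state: {'count': 92, 'type': 91, 'y': 33}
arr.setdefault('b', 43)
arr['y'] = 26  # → {'count': 92, 'type': 91, 'y': 26, 'b': 43}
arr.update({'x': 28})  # {'count': 92, 'type': 91, 'y': 26, 'b': 43, 'x': 28}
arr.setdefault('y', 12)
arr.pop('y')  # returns 26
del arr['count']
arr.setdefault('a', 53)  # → 53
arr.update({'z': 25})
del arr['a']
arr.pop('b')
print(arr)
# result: {'type': 91, 'x': 28, 'z': 25}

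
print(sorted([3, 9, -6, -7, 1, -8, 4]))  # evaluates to [-8, -7, -6, 1, 3, 4, 9]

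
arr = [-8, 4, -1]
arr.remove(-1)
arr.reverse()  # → [4, -8]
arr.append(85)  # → [4, -8, 85]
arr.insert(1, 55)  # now [4, 55, -8, 85]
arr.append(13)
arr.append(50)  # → [4, 55, -8, 85, 13, 50]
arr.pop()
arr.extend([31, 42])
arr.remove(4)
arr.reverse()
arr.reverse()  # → [55, -8, 85, 13, 31, 42]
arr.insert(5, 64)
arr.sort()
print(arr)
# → [-8, 13, 31, 42, 55, 64, 85]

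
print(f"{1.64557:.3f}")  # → 1.646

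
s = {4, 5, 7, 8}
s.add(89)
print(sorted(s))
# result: [4, 5, 7, 8, 89]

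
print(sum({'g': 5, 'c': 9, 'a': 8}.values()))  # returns 22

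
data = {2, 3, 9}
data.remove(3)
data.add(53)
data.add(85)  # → {2, 9, 53, 85}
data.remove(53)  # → {2, 9, 85}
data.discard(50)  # {2, 9, 85}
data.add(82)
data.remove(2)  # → {9, 82, 85}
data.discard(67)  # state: {9, 82, 85}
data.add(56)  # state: {9, 56, 82, 85}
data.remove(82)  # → {9, 56, 85}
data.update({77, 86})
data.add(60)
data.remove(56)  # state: {9, 60, 77, 85, 86}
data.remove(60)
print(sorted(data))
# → [9, 77, 85, 86]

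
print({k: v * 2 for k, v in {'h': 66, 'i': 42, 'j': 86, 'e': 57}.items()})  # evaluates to {'h': 132, 'i': 84, 'j': 172, 'e': 114}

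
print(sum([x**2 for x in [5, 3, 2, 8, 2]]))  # 106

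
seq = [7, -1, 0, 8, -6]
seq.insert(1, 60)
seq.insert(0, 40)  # [40, 7, 60, -1, 0, 8, -6]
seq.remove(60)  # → [40, 7, -1, 0, 8, -6]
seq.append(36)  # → [40, 7, -1, 0, 8, -6, 36]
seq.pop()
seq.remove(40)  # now [7, -1, 0, 8, -6]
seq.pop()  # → -6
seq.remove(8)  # [7, -1, 0]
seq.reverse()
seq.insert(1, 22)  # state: [0, 22, -1, 7]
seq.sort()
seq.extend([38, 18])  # [-1, 0, 7, 22, 38, 18]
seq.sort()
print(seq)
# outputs [-1, 0, 7, 18, 22, 38]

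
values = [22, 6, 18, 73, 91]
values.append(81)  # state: [22, 6, 18, 73, 91, 81]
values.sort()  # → [6, 18, 22, 73, 81, 91]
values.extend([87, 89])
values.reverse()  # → [89, 87, 91, 81, 73, 22, 18, 6]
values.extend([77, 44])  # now [89, 87, 91, 81, 73, 22, 18, 6, 77, 44]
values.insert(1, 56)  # [89, 56, 87, 91, 81, 73, 22, 18, 6, 77, 44]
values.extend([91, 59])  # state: [89, 56, 87, 91, 81, 73, 22, 18, 6, 77, 44, 91, 59]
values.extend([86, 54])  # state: [89, 56, 87, 91, 81, 73, 22, 18, 6, 77, 44, 91, 59, 86, 54]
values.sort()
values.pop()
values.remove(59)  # [6, 18, 22, 44, 54, 56, 73, 77, 81, 86, 87, 89, 91]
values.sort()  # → [6, 18, 22, 44, 54, 56, 73, 77, 81, 86, 87, 89, 91]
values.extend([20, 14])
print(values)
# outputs [6, 18, 22, 44, 54, 56, 73, 77, 81, 86, 87, 89, 91, 20, 14]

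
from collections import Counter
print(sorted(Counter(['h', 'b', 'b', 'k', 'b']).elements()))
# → ['b', 'b', 'b', 'h', 'k']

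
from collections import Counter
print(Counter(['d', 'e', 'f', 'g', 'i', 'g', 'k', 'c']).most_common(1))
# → [('g', 2)]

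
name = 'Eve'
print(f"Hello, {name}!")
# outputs Hello, Eve!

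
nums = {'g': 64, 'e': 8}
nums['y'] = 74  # {'g': 64, 'e': 8, 'y': 74}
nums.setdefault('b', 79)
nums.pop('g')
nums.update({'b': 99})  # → {'e': 8, 'y': 74, 'b': 99}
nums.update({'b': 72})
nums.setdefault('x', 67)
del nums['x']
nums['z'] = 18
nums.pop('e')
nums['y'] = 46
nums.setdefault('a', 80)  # 80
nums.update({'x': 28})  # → {'y': 46, 'b': 72, 'z': 18, 'a': 80, 'x': 28}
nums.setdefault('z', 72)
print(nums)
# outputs {'y': 46, 'b': 72, 'z': 18, 'a': 80, 'x': 28}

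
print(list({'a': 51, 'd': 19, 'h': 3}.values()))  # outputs [51, 19, 3]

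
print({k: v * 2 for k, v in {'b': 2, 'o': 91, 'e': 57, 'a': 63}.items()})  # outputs {'b': 4, 'o': 182, 'e': 114, 'a': 126}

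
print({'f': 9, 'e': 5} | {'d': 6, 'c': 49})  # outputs {'f': 9, 'e': 5, 'd': 6, 'c': 49}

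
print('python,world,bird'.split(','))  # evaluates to ['python', 'world', 'bird']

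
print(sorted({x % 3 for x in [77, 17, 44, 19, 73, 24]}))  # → [0, 1, 2]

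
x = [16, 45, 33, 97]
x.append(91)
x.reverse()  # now [91, 97, 33, 45, 16]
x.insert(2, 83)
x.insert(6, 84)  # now [91, 97, 83, 33, 45, 16, 84]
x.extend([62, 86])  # [91, 97, 83, 33, 45, 16, 84, 62, 86]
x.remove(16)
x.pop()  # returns 86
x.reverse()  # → [62, 84, 45, 33, 83, 97, 91]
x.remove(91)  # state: [62, 84, 45, 33, 83, 97]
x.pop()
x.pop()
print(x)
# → [62, 84, 45, 33]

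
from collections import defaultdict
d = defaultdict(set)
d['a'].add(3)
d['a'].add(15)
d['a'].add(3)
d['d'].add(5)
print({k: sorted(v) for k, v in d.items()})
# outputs {'a': [3, 15], 'd': [5]}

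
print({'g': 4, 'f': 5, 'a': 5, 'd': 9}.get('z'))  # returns None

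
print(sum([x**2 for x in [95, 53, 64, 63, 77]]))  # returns 25828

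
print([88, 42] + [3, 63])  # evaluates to [88, 42, 3, 63]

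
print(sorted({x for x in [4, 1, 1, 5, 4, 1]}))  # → [1, 4, 5]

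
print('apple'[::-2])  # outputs epa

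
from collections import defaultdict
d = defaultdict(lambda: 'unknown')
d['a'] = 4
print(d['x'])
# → unknown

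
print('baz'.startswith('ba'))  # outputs True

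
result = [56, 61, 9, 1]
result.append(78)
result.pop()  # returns 78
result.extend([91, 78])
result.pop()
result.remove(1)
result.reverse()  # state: [91, 9, 61, 56]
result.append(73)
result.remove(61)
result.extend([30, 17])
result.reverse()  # [17, 30, 73, 56, 9, 91]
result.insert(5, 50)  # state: [17, 30, 73, 56, 9, 50, 91]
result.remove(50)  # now [17, 30, 73, 56, 9, 91]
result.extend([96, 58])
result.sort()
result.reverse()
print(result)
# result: [96, 91, 73, 58, 56, 30, 17, 9]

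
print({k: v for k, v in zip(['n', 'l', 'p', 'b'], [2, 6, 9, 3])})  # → {'n': 2, 'l': 6, 'p': 9, 'b': 3}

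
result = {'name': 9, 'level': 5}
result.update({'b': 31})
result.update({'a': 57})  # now {'name': 9, 'level': 5, 'b': 31, 'a': 57}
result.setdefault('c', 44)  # 44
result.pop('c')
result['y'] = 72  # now {'name': 9, 'level': 5, 'b': 31, 'a': 57, 'y': 72}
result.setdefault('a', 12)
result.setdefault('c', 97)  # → 97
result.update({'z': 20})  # {'name': 9, 'level': 5, 'b': 31, 'a': 57, 'y': 72, 'c': 97, 'z': 20}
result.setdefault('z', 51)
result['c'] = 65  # {'name': 9, 'level': 5, 'b': 31, 'a': 57, 'y': 72, 'c': 65, 'z': 20}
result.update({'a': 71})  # {'name': 9, 'level': 5, 'b': 31, 'a': 71, 'y': 72, 'c': 65, 'z': 20}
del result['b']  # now {'name': 9, 'level': 5, 'a': 71, 'y': 72, 'c': 65, 'z': 20}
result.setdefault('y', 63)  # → 72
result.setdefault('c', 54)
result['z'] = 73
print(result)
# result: {'name': 9, 'level': 5, 'a': 71, 'y': 72, 'c': 65, 'z': 73}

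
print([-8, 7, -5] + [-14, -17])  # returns [-8, 7, -5, -14, -17]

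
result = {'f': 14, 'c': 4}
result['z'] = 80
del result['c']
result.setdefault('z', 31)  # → 80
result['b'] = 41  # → {'f': 14, 'z': 80, 'b': 41}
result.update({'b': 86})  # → {'f': 14, 'z': 80, 'b': 86}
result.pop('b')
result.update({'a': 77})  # {'f': 14, 'z': 80, 'a': 77}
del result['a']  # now {'f': 14, 'z': 80}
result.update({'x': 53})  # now {'f': 14, 'z': 80, 'x': 53}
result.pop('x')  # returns 53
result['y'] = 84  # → {'f': 14, 'z': 80, 'y': 84}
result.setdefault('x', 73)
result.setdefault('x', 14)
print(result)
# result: {'f': 14, 'z': 80, 'y': 84, 'x': 73}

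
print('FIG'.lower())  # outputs fig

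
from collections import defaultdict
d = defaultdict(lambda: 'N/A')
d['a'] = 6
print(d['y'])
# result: N/A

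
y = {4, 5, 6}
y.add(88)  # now {4, 5, 6, 88}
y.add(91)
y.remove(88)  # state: {4, 5, 6, 91}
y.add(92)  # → {4, 5, 6, 91, 92}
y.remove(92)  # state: {4, 5, 6, 91}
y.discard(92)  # {4, 5, 6, 91}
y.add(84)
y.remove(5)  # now {4, 6, 84, 91}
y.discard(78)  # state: {4, 6, 84, 91}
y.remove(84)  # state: {4, 6, 91}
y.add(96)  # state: {4, 6, 91, 96}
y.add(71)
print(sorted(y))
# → [4, 6, 71, 91, 96]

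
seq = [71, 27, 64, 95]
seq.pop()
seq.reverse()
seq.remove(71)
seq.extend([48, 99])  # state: [64, 27, 48, 99]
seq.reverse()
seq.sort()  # [27, 48, 64, 99]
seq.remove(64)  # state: [27, 48, 99]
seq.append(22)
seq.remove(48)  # [27, 99, 22]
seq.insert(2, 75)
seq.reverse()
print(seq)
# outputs [22, 75, 99, 27]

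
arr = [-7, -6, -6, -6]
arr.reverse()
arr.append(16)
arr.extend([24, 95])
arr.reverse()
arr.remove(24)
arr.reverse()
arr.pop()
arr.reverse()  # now [16, -7, -6, -6, -6]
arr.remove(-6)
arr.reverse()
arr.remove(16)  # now [-6, -6, -7]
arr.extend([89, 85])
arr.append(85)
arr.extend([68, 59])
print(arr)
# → [-6, -6, -7, 89, 85, 85, 68, 59]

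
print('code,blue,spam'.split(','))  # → ['code', 'blue', 'spam']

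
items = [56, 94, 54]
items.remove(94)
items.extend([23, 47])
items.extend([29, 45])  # [56, 54, 23, 47, 29, 45]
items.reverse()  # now [45, 29, 47, 23, 54, 56]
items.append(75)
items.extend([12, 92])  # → [45, 29, 47, 23, 54, 56, 75, 12, 92]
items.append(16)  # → [45, 29, 47, 23, 54, 56, 75, 12, 92, 16]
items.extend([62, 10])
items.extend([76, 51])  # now [45, 29, 47, 23, 54, 56, 75, 12, 92, 16, 62, 10, 76, 51]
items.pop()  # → 51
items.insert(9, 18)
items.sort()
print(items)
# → [10, 12, 16, 18, 23, 29, 45, 47, 54, 56, 62, 75, 76, 92]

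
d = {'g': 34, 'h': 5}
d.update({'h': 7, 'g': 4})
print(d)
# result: {'g': 4, 'h': 7}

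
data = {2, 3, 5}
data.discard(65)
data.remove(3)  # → {2, 5}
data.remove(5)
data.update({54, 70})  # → {2, 54, 70}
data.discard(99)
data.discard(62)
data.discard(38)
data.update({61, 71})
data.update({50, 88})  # {2, 50, 54, 61, 70, 71, 88}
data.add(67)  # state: {2, 50, 54, 61, 67, 70, 71, 88}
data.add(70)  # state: {2, 50, 54, 61, 67, 70, 71, 88}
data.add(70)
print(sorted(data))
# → [2, 50, 54, 61, 67, 70, 71, 88]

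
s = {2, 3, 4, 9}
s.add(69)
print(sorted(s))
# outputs [2, 3, 4, 9, 69]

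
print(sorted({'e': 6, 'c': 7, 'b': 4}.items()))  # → [('b', 4), ('c', 7), ('e', 6)]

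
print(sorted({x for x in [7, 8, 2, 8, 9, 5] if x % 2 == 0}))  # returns [2, 8]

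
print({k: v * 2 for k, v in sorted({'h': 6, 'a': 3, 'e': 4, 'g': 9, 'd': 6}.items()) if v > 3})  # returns {'d': 12, 'e': 8, 'g': 18, 'h': 12}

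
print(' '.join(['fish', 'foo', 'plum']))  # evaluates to fish foo plum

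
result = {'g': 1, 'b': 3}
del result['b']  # {'g': 1}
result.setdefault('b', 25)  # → 25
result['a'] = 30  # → {'g': 1, 'b': 25, 'a': 30}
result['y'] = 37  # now {'g': 1, 'b': 25, 'a': 30, 'y': 37}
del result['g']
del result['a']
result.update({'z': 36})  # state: {'b': 25, 'y': 37, 'z': 36}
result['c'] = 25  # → {'b': 25, 'y': 37, 'z': 36, 'c': 25}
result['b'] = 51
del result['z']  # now {'b': 51, 'y': 37, 'c': 25}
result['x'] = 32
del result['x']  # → {'b': 51, 'y': 37, 'c': 25}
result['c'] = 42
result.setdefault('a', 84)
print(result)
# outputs {'b': 51, 'y': 37, 'c': 42, 'a': 84}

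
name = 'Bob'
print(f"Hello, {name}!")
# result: Hello, Bob!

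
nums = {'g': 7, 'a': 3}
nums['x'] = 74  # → {'g': 7, 'a': 3, 'x': 74}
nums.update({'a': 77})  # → {'g': 7, 'a': 77, 'x': 74}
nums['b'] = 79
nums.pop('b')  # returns 79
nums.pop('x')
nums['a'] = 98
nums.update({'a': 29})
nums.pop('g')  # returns 7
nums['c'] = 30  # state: {'a': 29, 'c': 30}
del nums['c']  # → {'a': 29}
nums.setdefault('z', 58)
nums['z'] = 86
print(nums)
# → {'a': 29, 'z': 86}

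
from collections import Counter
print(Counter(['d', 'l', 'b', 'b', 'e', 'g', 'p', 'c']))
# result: Counter({'b': 2, 'd': 1, 'l': 1, 'e': 1, 'g': 1, 'p': 1, 'c': 1})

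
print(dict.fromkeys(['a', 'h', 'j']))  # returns {'a': None, 'h': None, 'j': None}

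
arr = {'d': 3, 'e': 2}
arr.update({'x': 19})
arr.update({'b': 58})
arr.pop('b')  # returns 58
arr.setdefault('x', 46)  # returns 19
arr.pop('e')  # 2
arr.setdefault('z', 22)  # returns 22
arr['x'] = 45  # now {'d': 3, 'x': 45, 'z': 22}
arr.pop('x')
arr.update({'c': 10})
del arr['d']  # {'z': 22, 'c': 10}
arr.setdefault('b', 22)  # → 22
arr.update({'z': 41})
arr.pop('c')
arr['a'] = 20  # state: {'z': 41, 'b': 22, 'a': 20}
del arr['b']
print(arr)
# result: {'z': 41, 'a': 20}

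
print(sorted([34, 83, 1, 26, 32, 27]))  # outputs [1, 26, 27, 32, 34, 83]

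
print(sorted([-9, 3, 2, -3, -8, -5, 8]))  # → [-9, -8, -5, -3, 2, 3, 8]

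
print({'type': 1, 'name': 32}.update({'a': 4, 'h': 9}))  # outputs None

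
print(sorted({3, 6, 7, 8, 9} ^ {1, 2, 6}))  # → [1, 2, 3, 7, 8, 9]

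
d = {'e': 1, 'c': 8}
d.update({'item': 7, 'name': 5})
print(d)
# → {'e': 1, 'c': 8, 'item': 7, 'name': 5}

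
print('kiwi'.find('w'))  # 2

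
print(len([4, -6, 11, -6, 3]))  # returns 5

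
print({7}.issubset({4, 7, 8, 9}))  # True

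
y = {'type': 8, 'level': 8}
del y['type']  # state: {'level': 8}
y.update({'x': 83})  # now {'level': 8, 'x': 83}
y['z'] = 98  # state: {'level': 8, 'x': 83, 'z': 98}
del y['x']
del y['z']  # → {'level': 8}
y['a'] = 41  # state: {'level': 8, 'a': 41}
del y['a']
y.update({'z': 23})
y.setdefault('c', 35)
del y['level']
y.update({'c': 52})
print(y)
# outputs {'z': 23, 'c': 52}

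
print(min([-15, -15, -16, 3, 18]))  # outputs -16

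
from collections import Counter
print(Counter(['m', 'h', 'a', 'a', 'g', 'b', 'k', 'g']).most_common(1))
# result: [('a', 2)]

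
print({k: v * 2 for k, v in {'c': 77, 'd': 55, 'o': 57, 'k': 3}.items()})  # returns {'c': 154, 'd': 110, 'o': 114, 'k': 6}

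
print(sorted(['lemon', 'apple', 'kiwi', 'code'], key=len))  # ['kiwi', 'code', 'lemon', 'apple']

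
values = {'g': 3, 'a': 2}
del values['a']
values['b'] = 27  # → {'g': 3, 'b': 27}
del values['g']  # {'b': 27}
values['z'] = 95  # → {'b': 27, 'z': 95}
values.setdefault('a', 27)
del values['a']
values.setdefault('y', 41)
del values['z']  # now {'b': 27, 'y': 41}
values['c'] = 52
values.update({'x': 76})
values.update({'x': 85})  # {'b': 27, 'y': 41, 'c': 52, 'x': 85}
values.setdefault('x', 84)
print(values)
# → {'b': 27, 'y': 41, 'c': 52, 'x': 85}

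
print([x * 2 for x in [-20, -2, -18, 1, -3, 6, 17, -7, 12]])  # [-40, -4, -36, 2, -6, 12, 34, -14, 24]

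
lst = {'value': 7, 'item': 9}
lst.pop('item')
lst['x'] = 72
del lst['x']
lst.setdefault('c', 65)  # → 65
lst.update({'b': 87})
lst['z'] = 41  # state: {'value': 7, 'c': 65, 'b': 87, 'z': 41}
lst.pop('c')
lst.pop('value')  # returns 7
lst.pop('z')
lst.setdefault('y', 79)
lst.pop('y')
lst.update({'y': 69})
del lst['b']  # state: {'y': 69}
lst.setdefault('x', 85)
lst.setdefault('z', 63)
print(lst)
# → {'y': 69, 'x': 85, 'z': 63}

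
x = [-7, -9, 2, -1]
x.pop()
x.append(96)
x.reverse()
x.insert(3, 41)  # [96, 2, -9, 41, -7]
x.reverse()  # [-7, 41, -9, 2, 96]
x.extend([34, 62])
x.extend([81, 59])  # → [-7, 41, -9, 2, 96, 34, 62, 81, 59]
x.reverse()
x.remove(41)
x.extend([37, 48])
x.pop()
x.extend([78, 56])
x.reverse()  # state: [56, 78, 37, -7, -9, 2, 96, 34, 62, 81, 59]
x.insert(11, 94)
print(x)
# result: [56, 78, 37, -7, -9, 2, 96, 34, 62, 81, 59, 94]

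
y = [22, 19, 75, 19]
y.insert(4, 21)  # [22, 19, 75, 19, 21]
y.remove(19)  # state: [22, 75, 19, 21]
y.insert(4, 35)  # [22, 75, 19, 21, 35]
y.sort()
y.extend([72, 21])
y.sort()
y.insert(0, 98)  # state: [98, 19, 21, 21, 22, 35, 72, 75]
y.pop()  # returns 75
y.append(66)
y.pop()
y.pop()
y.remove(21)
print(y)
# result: [98, 19, 21, 22, 35]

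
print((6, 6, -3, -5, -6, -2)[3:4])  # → (-5,)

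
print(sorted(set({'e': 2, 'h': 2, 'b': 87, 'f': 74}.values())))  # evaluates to [2, 74, 87]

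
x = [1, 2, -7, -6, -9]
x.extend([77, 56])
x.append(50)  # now [1, 2, -7, -6, -9, 77, 56, 50]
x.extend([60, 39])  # [1, 2, -7, -6, -9, 77, 56, 50, 60, 39]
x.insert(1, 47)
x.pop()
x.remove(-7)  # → [1, 47, 2, -6, -9, 77, 56, 50, 60]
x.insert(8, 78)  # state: [1, 47, 2, -6, -9, 77, 56, 50, 78, 60]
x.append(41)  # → [1, 47, 2, -6, -9, 77, 56, 50, 78, 60, 41]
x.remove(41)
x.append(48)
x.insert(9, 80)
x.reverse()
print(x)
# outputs [48, 60, 80, 78, 50, 56, 77, -9, -6, 2, 47, 1]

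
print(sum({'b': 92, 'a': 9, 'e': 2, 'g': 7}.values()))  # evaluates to 110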